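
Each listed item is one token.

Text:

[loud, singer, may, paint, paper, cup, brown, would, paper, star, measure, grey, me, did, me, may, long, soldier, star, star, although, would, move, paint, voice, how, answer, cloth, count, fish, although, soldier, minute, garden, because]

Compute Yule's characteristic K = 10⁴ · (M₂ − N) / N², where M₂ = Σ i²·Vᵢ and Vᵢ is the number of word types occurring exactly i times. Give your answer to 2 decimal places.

Frequencies: star:3, may:2, paint:2, paper:2, would:2, me:2, soldier:2, although:2, loud:1, singer:1, cup:1, brown:1, measure:1, grey:1, did:1, long:1, move:1, voice:1, how:1, answer:1, … (6 more, each freq 1)
N = 35. Frequency spectrum: V_1=18, V_2=7, V_3=1
M₂ = 1²·18 + 2²·7 + 3²·1 = 55
K = 10000 × (55 − 35) / 35² = 163.27

163.27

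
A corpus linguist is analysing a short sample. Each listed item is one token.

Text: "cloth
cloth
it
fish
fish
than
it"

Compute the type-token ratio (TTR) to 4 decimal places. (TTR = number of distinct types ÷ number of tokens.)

N = 7 tokens, V = 4 types.
TTR = V / N = 4 / 7 = 0.5714

0.5714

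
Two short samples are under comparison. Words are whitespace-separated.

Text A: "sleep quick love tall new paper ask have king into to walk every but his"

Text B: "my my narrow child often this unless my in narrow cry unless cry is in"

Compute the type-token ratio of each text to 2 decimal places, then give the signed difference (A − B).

TTR(A) = 15/15 = 1.00
TTR(B) = 9/15 = 0.60
Difference = 1.00 − 0.60 = 0.40

0.40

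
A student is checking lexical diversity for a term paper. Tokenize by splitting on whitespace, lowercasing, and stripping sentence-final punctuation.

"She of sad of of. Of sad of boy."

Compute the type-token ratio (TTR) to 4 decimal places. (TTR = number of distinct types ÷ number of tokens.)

0.4444

N = 9 tokens, V = 4 types.
TTR = V / N = 4 / 9 = 0.4444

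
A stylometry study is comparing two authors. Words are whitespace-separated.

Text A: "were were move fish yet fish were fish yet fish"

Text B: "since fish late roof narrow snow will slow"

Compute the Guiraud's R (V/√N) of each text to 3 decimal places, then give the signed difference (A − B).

A: V=4, N=10, R=1.265
B: V=8, N=8, R=2.828
Difference = 1.265 − 2.828 = -1.563

-1.563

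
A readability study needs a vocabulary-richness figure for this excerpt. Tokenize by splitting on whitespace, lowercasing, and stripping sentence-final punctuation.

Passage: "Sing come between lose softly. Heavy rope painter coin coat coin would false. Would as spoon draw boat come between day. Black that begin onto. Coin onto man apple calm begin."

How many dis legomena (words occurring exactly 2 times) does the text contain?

5

Frequencies: coin:3, come:2, between:2, would:2, begin:2, onto:2, sing:1, lose:1, softly:1, heavy:1, rope:1, painter:1, coat:1, false:1, as:1, spoon:1, draw:1, boat:1, day:1, black:1, … (4 more, each freq 1)
Words with frequency 2: begin, between, come, onto, would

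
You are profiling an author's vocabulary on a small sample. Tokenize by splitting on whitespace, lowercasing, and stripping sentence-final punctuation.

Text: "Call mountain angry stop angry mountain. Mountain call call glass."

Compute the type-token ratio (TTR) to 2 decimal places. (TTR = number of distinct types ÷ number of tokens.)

N = 10 tokens, V = 5 types.
TTR = V / N = 5 / 10 = 0.50

0.50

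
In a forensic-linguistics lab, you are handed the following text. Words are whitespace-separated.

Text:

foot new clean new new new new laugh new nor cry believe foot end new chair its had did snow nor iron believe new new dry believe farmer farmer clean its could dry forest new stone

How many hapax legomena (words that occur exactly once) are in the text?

Frequencies: new:10, believe:3, foot:2, clean:2, nor:2, its:2, dry:2, farmer:2, laugh:1, cry:1, end:1, chair:1, had:1, did:1, snow:1, iron:1, could:1, forest:1, stone:1
Hapax (freq=1): chair, could, cry, did, end, forest, had, iron, laugh, snow, stone

11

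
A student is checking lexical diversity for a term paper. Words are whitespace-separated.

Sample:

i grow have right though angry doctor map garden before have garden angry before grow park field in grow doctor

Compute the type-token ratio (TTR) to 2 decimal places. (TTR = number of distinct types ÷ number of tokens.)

N = 20 tokens, V = 13 types.
TTR = V / N = 13 / 20 = 0.65

0.65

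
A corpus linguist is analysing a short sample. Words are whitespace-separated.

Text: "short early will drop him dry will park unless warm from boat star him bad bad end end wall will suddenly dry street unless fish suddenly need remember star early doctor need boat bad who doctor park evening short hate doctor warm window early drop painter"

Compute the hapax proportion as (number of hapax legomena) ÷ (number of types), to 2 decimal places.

0.38

Frequencies: early:3, will:3, bad:3, doctor:3, short:2, drop:2, him:2, dry:2, park:2, unless:2, warm:2, boat:2, star:2, end:2, suddenly:2, need:2, from:1, wall:1, street:1, fish:1, … (6 more, each freq 1)
Hapax count = 10; type count = 26.
Ratio = 10 / 26 = 0.38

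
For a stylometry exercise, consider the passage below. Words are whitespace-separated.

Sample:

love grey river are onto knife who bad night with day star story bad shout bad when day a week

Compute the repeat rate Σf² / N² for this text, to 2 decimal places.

Frequencies: bad:3, day:2, love:1, grey:1, river:1, are:1, onto:1, knife:1, who:1, night:1, with:1, star:1, story:1, shout:1, when:1, a:1, week:1
Σf² = 28; N² = 400
Repeat rate = 28 / 400 = 0.07

0.07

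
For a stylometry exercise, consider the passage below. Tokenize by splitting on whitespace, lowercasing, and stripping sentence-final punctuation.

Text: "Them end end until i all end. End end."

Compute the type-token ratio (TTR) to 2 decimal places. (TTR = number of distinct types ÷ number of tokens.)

0.56

N = 9 tokens, V = 5 types.
TTR = V / N = 5 / 9 = 0.56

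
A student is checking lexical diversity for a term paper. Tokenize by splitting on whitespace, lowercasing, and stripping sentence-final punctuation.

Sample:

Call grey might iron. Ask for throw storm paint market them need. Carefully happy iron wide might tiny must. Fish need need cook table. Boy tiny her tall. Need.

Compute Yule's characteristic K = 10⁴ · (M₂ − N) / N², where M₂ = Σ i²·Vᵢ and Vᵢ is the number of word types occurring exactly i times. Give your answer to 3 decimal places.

214.031

Frequencies: need:4, might:2, iron:2, tiny:2, call:1, grey:1, ask:1, for:1, throw:1, storm:1, paint:1, market:1, them:1, carefully:1, happy:1, wide:1, must:1, fish:1, cook:1, table:1, … (3 more, each freq 1)
N = 29. Frequency spectrum: V_1=19, V_2=3, V_4=1
M₂ = 1²·19 + 2²·3 + 4²·1 = 47
K = 10000 × (47 − 29) / 29² = 214.031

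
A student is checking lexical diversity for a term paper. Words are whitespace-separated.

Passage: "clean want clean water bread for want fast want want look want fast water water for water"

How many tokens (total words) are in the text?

Tokens: clean, want, clean, water, bread, for, want, fast, want, want, look, want, fast, water, water, for, water
N = 17

17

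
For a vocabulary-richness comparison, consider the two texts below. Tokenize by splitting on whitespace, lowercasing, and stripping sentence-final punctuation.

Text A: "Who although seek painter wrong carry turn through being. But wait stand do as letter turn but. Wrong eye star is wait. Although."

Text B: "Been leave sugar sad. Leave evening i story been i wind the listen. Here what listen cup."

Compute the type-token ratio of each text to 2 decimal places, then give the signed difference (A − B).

0.02

TTR(A) = 18/23 = 0.78
TTR(B) = 13/17 = 0.76
Difference = 0.78 − 0.76 = 0.02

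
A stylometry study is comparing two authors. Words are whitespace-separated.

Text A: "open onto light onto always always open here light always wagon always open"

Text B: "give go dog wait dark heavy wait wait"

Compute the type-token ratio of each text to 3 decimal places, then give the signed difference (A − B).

TTR(A) = 6/13 = 0.462
TTR(B) = 6/8 = 0.750
Difference = 0.462 − 0.750 = -0.288

-0.288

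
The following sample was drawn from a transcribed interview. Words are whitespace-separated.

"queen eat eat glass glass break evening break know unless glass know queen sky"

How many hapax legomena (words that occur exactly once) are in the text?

3

Frequencies: glass:3, queen:2, eat:2, break:2, know:2, evening:1, unless:1, sky:1
Hapax (freq=1): evening, sky, unless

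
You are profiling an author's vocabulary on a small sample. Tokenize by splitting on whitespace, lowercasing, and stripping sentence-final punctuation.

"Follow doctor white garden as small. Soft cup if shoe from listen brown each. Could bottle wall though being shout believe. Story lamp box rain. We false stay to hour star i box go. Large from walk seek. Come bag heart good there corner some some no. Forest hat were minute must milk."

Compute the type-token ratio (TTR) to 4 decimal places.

0.9434

N = 53 tokens, V = 50 types.
TTR = V / N = 50 / 53 = 0.9434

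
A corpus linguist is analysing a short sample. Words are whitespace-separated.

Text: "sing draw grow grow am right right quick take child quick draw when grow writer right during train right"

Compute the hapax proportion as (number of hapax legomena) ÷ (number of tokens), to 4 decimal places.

0.4211

Frequencies: right:4, grow:3, draw:2, quick:2, sing:1, am:1, take:1, child:1, when:1, writer:1, during:1, train:1
Hapax count = 8; token count = 19.
Ratio = 8 / 19 = 0.4211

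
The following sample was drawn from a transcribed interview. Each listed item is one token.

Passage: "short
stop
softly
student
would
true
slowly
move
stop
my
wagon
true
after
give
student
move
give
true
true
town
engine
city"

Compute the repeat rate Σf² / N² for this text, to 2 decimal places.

Frequencies: true:4, stop:2, student:2, move:2, give:2, short:1, softly:1, would:1, slowly:1, my:1, wagon:1, after:1, town:1, engine:1, city:1
Σf² = 42; N² = 484
Repeat rate = 42 / 484 = 0.09

0.09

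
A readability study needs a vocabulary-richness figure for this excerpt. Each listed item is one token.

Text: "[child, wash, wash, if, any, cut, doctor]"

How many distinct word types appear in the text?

Distinct types: {any, child, cut, doctor, if, wash}
V = 6

6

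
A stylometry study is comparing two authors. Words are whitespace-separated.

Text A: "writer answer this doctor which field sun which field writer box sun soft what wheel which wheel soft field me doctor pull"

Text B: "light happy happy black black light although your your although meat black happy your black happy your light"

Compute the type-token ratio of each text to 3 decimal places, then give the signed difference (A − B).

0.258

TTR(A) = 13/22 = 0.591
TTR(B) = 6/18 = 0.333
Difference = 0.591 − 0.333 = 0.258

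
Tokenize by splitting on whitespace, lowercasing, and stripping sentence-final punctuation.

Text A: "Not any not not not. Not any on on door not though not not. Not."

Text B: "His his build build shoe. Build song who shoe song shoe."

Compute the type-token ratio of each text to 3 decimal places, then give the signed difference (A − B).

-0.122

TTR(A) = 5/15 = 0.333
TTR(B) = 5/11 = 0.455
Difference = 0.333 − 0.455 = -0.122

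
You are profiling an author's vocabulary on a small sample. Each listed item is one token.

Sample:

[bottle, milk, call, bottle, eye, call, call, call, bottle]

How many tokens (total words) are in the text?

9

Tokens: bottle, milk, call, bottle, eye, call, call, call, bottle
N = 9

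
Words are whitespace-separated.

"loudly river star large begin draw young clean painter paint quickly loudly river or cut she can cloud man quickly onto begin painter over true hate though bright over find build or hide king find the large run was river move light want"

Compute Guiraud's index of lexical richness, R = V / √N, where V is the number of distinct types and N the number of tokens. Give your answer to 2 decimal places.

5.03

N = 43, V = 33.
√N = 6.557439
R = 33 / 6.557439 = 5.03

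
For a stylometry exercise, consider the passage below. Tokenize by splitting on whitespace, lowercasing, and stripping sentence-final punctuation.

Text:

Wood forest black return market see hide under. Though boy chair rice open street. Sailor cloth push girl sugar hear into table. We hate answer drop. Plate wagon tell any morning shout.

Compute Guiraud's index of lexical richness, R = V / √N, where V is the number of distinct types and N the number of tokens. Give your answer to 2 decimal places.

N = 32, V = 32.
√N = 5.656854
R = 32 / 5.656854 = 5.66

5.66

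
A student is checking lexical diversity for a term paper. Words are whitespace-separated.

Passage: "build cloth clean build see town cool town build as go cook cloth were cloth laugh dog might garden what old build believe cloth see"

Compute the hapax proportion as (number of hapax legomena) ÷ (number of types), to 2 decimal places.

Frequencies: build:4, cloth:4, see:2, town:2, clean:1, cool:1, as:1, go:1, cook:1, were:1, laugh:1, dog:1, might:1, garden:1, what:1, old:1, believe:1
Hapax count = 13; type count = 17.
Ratio = 13 / 17 = 0.76

0.76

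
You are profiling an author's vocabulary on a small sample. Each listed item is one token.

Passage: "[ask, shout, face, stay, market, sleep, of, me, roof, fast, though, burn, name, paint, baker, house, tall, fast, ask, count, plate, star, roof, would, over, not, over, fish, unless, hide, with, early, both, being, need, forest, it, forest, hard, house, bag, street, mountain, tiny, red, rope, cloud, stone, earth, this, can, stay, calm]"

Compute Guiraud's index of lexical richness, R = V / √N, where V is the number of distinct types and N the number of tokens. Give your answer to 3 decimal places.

6.319

N = 53, V = 46.
√N = 7.280110
R = 46 / 7.280110 = 6.319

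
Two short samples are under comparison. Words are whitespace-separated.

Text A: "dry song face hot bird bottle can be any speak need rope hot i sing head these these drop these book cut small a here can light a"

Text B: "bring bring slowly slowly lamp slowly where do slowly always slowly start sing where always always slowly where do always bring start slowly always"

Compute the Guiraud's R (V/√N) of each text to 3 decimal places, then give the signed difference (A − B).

A: V=23, N=28, R=4.347
B: V=8, N=24, R=1.633
Difference = 4.347 − 1.633 = 2.714

2.714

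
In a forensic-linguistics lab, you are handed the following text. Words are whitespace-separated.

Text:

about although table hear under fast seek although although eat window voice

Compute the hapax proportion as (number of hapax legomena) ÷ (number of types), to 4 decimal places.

Frequencies: although:3, about:1, table:1, hear:1, under:1, fast:1, seek:1, eat:1, window:1, voice:1
Hapax count = 9; type count = 10.
Ratio = 9 / 10 = 0.9000

0.9000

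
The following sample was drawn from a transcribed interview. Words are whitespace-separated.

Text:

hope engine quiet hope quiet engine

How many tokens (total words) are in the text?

Tokens: hope, engine, quiet, hope, quiet, engine
N = 6

6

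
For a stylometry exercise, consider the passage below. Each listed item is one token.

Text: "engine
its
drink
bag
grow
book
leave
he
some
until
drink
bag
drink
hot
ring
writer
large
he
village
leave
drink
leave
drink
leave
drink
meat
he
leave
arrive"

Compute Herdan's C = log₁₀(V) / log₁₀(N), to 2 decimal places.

N = 29, V = 17.
log₁₀(V) = 1.230449, log₁₀(N) = 1.462398
C = 1.230449 / 1.462398 = 0.84

0.84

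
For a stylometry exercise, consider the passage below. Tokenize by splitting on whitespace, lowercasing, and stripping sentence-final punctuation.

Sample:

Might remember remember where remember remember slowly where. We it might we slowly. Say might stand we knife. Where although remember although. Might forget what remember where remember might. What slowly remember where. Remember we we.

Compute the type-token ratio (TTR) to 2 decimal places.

0.33

N = 36 tokens, V = 12 types.
TTR = V / N = 12 / 36 = 0.33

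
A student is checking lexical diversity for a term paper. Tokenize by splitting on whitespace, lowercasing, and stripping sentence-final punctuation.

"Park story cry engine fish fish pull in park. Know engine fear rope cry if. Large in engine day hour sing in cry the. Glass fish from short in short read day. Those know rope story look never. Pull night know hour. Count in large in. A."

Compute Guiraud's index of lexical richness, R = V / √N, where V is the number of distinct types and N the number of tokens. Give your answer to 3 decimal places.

3.792

N = 47, V = 26.
√N = 6.855655
R = 26 / 6.855655 = 3.792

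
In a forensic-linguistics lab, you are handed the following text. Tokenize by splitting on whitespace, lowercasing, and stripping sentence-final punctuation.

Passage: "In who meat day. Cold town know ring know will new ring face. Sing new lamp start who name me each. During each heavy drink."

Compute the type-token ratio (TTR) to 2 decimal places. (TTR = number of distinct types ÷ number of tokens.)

N = 25 tokens, V = 20 types.
TTR = V / N = 20 / 25 = 0.80

0.80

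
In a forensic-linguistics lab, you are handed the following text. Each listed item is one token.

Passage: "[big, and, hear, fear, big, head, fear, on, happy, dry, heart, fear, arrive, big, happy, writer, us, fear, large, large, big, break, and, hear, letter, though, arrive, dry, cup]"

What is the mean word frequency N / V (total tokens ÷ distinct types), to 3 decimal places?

N = 29 tokens, V = 17 types.
Mean frequency = N / V = 29 / 17 = 1.706

1.706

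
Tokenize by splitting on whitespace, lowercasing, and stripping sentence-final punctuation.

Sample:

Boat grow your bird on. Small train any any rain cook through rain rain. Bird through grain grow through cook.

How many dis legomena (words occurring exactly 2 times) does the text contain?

4

Frequencies: rain:3, through:3, grow:2, bird:2, any:2, cook:2, boat:1, your:1, on:1, small:1, train:1, grain:1
Words with frequency 2: any, bird, cook, grow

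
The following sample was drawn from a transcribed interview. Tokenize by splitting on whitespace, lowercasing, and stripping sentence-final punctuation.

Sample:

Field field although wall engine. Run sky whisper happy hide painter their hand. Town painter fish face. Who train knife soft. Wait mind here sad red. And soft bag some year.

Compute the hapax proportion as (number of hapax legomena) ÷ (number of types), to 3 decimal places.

Frequencies: field:2, painter:2, soft:2, although:1, wall:1, engine:1, run:1, sky:1, whisper:1, happy:1, hide:1, their:1, hand:1, town:1, fish:1, face:1, who:1, train:1, knife:1, wait:1, … (8 more, each freq 1)
Hapax count = 25; type count = 28.
Ratio = 25 / 28 = 0.893

0.893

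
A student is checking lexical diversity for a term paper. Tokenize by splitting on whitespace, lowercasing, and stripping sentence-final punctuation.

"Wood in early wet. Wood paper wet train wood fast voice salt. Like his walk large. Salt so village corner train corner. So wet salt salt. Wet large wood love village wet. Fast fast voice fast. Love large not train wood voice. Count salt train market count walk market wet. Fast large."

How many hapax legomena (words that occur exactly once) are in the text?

Frequencies: wet:6, wood:5, fast:5, salt:5, train:4, large:4, voice:3, walk:2, so:2, village:2, corner:2, love:2, count:2, market:2, in:1, early:1, paper:1, like:1, his:1, not:1
Hapax (freq=1): early, his, in, like, not, paper

6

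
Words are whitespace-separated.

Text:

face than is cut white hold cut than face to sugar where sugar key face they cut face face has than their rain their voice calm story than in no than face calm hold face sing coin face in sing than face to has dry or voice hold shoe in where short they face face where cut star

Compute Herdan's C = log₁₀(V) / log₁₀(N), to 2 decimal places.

N = 58, V = 26.
log₁₀(V) = 1.414973, log₁₀(N) = 1.763428
C = 1.414973 / 1.763428 = 0.80

0.80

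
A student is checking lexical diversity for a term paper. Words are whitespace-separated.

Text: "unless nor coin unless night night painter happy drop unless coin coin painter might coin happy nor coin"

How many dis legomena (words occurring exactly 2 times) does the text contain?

Frequencies: coin:5, unless:3, nor:2, night:2, painter:2, happy:2, drop:1, might:1
Words with frequency 2: happy, night, nor, painter

4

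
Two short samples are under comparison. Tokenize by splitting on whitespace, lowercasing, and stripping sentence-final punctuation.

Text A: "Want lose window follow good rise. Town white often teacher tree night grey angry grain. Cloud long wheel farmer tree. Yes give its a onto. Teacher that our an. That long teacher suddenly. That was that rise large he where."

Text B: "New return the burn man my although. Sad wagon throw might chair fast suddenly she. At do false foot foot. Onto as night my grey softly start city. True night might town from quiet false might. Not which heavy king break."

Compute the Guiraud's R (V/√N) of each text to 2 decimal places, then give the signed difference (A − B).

A: V=32, N=40, R=5.06
B: V=35, N=41, R=5.47
Difference = 5.06 − 5.47 = -0.41

-0.41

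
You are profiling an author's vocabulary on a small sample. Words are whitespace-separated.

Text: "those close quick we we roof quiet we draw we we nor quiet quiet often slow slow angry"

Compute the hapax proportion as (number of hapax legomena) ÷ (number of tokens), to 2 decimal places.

Frequencies: we:5, quiet:3, slow:2, those:1, close:1, quick:1, roof:1, draw:1, nor:1, often:1, angry:1
Hapax count = 8; token count = 18.
Ratio = 8 / 18 = 0.44

0.44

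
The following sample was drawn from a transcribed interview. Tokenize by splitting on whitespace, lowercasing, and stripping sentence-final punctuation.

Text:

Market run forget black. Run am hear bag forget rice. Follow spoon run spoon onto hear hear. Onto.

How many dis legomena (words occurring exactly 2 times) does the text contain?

Frequencies: run:3, hear:3, forget:2, spoon:2, onto:2, market:1, black:1, am:1, bag:1, rice:1, follow:1
Words with frequency 2: forget, onto, spoon

3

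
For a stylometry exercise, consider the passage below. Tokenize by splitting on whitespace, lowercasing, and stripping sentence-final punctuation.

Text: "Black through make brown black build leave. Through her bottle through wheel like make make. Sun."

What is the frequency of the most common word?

3

Frequencies: through:3, make:3, black:2, brown:1, build:1, leave:1, her:1, bottle:1, wheel:1, like:1, sun:1
Most common: 'through' with frequency 3.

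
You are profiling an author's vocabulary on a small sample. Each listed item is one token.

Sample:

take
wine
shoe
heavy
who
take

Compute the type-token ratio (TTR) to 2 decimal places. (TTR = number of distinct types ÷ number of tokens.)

0.83

N = 6 tokens, V = 5 types.
TTR = V / N = 5 / 6 = 0.83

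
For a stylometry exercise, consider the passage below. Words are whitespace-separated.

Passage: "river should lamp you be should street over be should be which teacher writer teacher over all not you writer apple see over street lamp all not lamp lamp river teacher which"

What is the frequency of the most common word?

4

Frequencies: lamp:4, should:3, be:3, over:3, teacher:3, river:2, you:2, street:2, which:2, writer:2, all:2, not:2, apple:1, see:1
Most common: 'lamp' with frequency 4.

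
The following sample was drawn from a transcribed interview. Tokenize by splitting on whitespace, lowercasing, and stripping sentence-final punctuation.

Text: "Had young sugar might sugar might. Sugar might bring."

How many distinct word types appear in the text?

5

Distinct types: {bring, had, might, sugar, young}
V = 5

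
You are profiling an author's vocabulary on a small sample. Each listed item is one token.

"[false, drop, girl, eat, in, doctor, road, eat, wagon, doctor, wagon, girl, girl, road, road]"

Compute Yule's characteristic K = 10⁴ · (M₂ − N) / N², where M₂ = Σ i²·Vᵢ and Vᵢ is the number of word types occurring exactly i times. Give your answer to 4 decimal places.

800.0000

Frequencies: girl:3, road:3, eat:2, doctor:2, wagon:2, false:1, drop:1, in:1
N = 15. Frequency spectrum: V_1=3, V_2=3, V_3=2
M₂ = 1²·3 + 2²·3 + 3²·2 = 33
K = 10000 × (33 − 15) / 15² = 800.0000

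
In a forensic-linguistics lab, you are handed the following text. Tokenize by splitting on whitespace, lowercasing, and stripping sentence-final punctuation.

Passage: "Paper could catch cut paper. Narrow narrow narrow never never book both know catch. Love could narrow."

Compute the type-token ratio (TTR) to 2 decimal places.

0.59

N = 17 tokens, V = 10 types.
TTR = V / N = 10 / 17 = 0.59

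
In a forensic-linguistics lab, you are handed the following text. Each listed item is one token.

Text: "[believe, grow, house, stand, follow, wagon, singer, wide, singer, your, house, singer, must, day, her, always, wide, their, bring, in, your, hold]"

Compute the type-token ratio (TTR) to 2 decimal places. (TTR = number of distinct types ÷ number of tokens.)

N = 22 tokens, V = 17 types.
TTR = V / N = 17 / 22 = 0.77

0.77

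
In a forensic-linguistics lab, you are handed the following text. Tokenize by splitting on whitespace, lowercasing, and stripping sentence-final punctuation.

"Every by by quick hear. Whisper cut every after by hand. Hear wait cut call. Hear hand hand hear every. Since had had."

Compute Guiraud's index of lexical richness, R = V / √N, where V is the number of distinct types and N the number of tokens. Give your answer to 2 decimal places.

N = 23, V = 12.
√N = 4.795832
R = 12 / 4.795832 = 2.50

2.50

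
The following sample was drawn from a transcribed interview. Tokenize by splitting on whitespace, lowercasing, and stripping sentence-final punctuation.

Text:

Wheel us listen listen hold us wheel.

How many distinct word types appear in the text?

Distinct types: {hold, listen, us, wheel}
V = 4

4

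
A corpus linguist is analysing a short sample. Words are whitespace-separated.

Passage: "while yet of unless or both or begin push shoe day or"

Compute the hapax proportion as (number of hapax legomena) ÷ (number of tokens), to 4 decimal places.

Frequencies: or:3, while:1, yet:1, of:1, unless:1, both:1, begin:1, push:1, shoe:1, day:1
Hapax count = 9; token count = 12.
Ratio = 9 / 12 = 0.7500

0.7500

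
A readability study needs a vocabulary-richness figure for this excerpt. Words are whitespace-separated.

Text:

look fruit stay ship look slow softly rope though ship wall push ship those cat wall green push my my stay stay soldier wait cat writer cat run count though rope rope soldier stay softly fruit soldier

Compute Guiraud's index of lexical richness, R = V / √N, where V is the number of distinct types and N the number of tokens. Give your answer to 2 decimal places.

N = 37, V = 19.
√N = 6.082763
R = 19 / 6.082763 = 3.12

3.12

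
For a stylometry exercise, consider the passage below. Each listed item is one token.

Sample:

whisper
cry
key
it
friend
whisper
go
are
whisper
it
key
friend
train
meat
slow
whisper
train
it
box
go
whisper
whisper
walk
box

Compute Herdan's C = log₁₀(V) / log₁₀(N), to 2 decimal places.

0.78

N = 24, V = 12.
log₁₀(V) = 1.079181, log₁₀(N) = 1.380211
C = 1.079181 / 1.380211 = 0.78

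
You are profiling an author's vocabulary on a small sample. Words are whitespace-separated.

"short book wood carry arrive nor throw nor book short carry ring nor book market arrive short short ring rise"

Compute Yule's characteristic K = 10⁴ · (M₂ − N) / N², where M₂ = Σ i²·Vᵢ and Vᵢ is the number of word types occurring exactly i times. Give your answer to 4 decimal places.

750.0000

Frequencies: short:4, book:3, nor:3, carry:2, arrive:2, ring:2, wood:1, throw:1, market:1, rise:1
N = 20. Frequency spectrum: V_1=4, V_2=3, V_3=2, V_4=1
M₂ = 1²·4 + 2²·3 + 3²·2 + 4²·1 = 50
K = 10000 × (50 − 20) / 20² = 750.0000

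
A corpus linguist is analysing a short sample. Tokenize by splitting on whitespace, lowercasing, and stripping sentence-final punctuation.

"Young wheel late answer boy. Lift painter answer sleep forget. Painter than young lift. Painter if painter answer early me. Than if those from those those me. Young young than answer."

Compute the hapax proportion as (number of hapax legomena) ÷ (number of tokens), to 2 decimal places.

Frequencies: young:4, answer:4, painter:4, than:3, those:3, lift:2, if:2, me:2, wheel:1, late:1, boy:1, sleep:1, forget:1, early:1, from:1
Hapax count = 7; token count = 31.
Ratio = 7 / 31 = 0.23

0.23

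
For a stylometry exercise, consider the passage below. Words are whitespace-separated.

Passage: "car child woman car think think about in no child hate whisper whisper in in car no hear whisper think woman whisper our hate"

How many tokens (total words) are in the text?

24

Tokens: car, child, woman, car, think, think, about, in, no, child, hate, whisper, whisper, in, in, car, no, hear, whisper, think, woman, whisper, our, hate
N = 24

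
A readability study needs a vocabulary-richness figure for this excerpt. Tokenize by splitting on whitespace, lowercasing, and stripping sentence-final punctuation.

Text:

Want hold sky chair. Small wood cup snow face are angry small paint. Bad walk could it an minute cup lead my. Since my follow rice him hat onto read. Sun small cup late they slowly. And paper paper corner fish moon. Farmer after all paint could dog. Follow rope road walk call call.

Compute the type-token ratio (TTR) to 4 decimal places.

N = 54 tokens, V = 43 types.
TTR = V / N = 43 / 54 = 0.7963

0.7963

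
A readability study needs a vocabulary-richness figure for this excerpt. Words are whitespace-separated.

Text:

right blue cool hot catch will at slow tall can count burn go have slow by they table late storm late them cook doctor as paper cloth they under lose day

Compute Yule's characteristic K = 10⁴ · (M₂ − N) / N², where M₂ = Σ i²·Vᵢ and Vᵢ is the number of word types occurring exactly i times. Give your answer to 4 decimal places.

62.4350

Frequencies: slow:2, they:2, late:2, right:1, blue:1, cool:1, hot:1, catch:1, will:1, at:1, tall:1, can:1, count:1, burn:1, go:1, have:1, by:1, table:1, storm:1, them:1, … (8 more, each freq 1)
N = 31. Frequency spectrum: V_1=25, V_2=3
M₂ = 1²·25 + 2²·3 = 37
K = 10000 × (37 − 31) / 31² = 62.4350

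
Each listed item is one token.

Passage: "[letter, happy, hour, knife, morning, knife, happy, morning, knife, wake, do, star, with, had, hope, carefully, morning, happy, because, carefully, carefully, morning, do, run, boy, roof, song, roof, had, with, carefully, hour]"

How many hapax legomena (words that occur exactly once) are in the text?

8

Frequencies: morning:4, carefully:4, happy:3, knife:3, hour:2, do:2, with:2, had:2, roof:2, letter:1, wake:1, star:1, hope:1, because:1, run:1, boy:1, song:1
Hapax (freq=1): because, boy, hope, letter, run, song, star, wake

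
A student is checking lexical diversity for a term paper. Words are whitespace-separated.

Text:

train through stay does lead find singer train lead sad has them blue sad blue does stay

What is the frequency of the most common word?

2

Frequencies: train:2, stay:2, does:2, lead:2, sad:2, blue:2, through:1, find:1, singer:1, has:1, them:1
Most common: 'train' with frequency 2.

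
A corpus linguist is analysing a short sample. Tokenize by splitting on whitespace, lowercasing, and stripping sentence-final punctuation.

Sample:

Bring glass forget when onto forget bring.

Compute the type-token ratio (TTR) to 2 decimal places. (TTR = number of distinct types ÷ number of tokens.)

N = 7 tokens, V = 5 types.
TTR = V / N = 5 / 7 = 0.71

0.71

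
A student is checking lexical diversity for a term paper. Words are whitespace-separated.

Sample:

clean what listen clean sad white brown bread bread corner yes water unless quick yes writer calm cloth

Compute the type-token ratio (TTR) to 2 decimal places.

N = 18 tokens, V = 15 types.
TTR = V / N = 15 / 18 = 0.83

0.83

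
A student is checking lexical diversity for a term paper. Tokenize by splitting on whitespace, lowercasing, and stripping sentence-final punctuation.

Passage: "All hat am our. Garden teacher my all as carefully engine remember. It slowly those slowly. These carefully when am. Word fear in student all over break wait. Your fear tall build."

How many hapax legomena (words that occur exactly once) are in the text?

Frequencies: all:3, am:2, carefully:2, slowly:2, fear:2, hat:1, our:1, garden:1, teacher:1, my:1, as:1, engine:1, remember:1, it:1, those:1, these:1, when:1, word:1, in:1, student:1, … (6 more, each freq 1)
Hapax (freq=1): as, break, build, engine, garden, hat, in, it, my, our, over, remember, student, tall, teacher, these, those, wait, when, word, your

21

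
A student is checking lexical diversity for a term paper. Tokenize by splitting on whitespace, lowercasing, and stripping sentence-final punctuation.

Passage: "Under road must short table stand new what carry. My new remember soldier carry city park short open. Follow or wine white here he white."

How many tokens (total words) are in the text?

Tokens: under, road, must, short, table, stand, new, what, carry, my, new, remember, soldier, carry, city, park, short, open, follow, or, wine, white, here, he, white
N = 25

25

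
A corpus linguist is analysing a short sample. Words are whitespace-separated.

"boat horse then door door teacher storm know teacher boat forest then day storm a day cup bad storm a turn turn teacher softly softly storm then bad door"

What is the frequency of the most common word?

Frequencies: storm:4, then:3, door:3, teacher:3, boat:2, day:2, a:2, bad:2, turn:2, softly:2, horse:1, know:1, forest:1, cup:1
Most common: 'storm' with frequency 4.

4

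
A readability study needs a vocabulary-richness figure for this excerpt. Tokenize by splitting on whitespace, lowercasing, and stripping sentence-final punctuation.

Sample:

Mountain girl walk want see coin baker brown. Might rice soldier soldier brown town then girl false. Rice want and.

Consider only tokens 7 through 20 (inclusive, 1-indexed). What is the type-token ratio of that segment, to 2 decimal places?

0.79

Segment tokens 7–20: baker, brown, might, rice, soldier, soldier, brown, town, then, girl, false, rice, want, and
Segment N = 14, segment V = 11.
TTR = 11 / 14 = 0.79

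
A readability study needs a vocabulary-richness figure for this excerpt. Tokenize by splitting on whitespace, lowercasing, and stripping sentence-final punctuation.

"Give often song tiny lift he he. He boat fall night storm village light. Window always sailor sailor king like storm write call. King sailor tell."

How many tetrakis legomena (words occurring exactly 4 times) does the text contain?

0

Frequencies: he:3, sailor:3, storm:2, king:2, give:1, often:1, song:1, tiny:1, lift:1, boat:1, fall:1, night:1, village:1, light:1, window:1, always:1, like:1, write:1, call:1, tell:1
Words with frequency 4: (none)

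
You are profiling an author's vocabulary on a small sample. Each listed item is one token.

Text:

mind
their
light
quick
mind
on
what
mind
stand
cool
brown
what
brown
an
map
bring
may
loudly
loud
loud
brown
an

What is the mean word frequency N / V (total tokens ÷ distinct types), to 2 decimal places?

N = 22 tokens, V = 15 types.
Mean frequency = N / V = 22 / 15 = 1.47

1.47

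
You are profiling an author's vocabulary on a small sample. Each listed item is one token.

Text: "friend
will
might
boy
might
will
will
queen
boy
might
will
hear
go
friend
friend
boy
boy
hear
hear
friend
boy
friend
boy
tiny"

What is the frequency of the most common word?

Frequencies: boy:6, friend:5, will:4, might:3, hear:3, queen:1, go:1, tiny:1
Most common: 'boy' with frequency 6.

6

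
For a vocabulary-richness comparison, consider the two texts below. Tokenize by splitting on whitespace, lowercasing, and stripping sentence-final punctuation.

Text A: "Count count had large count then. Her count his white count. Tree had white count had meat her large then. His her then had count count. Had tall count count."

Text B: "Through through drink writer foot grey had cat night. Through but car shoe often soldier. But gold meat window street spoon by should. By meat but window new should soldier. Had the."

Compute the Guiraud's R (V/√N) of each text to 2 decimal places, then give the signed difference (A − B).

-2.06

A: V=10, N=30, R=1.83
B: V=22, N=32, R=3.89
Difference = 1.83 − 3.89 = -2.06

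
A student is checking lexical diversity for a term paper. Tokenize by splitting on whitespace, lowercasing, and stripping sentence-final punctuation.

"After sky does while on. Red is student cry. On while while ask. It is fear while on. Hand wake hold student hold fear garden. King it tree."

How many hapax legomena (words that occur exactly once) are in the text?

Frequencies: while:4, on:3, is:2, student:2, it:2, fear:2, hold:2, after:1, sky:1, does:1, red:1, cry:1, ask:1, hand:1, wake:1, garden:1, king:1, tree:1
Hapax (freq=1): after, ask, cry, does, garden, hand, king, red, sky, tree, wake

11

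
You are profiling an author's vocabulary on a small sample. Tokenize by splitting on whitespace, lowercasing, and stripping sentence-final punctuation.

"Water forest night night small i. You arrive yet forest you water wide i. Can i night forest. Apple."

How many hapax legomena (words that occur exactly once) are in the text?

Frequencies: forest:3, night:3, i:3, water:2, you:2, small:1, arrive:1, yet:1, wide:1, can:1, apple:1
Hapax (freq=1): apple, arrive, can, small, wide, yet

6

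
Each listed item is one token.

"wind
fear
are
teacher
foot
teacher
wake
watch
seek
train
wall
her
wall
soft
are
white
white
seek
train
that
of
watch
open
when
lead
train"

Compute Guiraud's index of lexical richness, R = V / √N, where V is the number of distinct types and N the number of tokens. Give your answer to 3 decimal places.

N = 26, V = 18.
√N = 5.099020
R = 18 / 5.099020 = 3.530

3.530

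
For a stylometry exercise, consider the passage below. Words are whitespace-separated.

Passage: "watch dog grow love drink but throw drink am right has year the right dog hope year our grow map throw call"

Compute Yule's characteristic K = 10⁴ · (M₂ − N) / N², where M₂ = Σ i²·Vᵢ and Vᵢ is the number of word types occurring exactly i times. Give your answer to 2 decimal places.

247.93

Frequencies: dog:2, grow:2, drink:2, throw:2, right:2, year:2, watch:1, love:1, but:1, am:1, has:1, the:1, hope:1, our:1, map:1, call:1
N = 22. Frequency spectrum: V_1=10, V_2=6
M₂ = 1²·10 + 2²·6 = 34
K = 10000 × (34 − 22) / 22² = 247.93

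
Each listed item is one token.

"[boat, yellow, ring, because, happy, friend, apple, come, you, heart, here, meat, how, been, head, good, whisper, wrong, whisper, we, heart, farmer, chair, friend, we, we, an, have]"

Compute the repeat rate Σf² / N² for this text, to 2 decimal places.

Frequencies: we:3, friend:2, heart:2, whisper:2, boat:1, yellow:1, ring:1, because:1, happy:1, apple:1, come:1, you:1, here:1, meat:1, how:1, been:1, head:1, good:1, wrong:1, farmer:1, … (3 more, each freq 1)
Σf² = 40; N² = 784
Repeat rate = 40 / 784 = 0.05

0.05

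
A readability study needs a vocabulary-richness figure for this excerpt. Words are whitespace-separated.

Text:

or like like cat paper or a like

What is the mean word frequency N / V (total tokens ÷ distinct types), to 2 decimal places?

1.60

N = 8 tokens, V = 5 types.
Mean frequency = N / V = 8 / 5 = 1.60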